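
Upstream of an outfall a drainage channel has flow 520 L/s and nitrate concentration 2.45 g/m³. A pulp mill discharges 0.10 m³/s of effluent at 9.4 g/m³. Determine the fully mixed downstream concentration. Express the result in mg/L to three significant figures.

520 L/s = 0.52 m³/s.
Conservation of mass across the mixing zone: C = (0.1·9.4 + 0.52·2.45) / (0.1 + 0.52) = 2.214/0.62 = 3.571 mg/L.

3.57 mg/L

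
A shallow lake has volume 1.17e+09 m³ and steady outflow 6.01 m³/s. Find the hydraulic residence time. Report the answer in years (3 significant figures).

6.17 yr

Q = 6.01 m³/s × 3.156e+07 s/yr = 1.897e+08 m³/yr.
Hydraulic residence time τ = V/Q = 1.17e+09/1.897e+08 = 6.169 yr.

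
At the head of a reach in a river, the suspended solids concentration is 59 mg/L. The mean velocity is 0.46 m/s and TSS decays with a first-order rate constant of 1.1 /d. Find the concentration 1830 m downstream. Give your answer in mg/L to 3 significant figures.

56.1 mg/L

Travel time t = 1830 m / 0.46 m/s = 1830/0.46 = 3978 s = 0.04604 d.
First-order decay: C = 59·exp(−1.1·0.04604) = 59·0.9506 = 56.09 mg/L.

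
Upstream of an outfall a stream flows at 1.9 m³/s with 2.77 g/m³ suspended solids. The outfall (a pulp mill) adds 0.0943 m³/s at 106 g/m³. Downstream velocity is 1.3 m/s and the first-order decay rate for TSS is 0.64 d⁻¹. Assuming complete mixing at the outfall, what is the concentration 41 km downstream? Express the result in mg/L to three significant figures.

6.06 mg/L

After complete mixing, C₀ = (0.0943·106 + 1.9·2.77) / 1.994 = 7.651 mg/L.
Travel time t = 4.1e+04 m / 1.3 m/s = 3.154e+04 s = 0.365 d.
C = 7.651·exp(−0.64·0.365) = 7.651·0.7917 = 6.057 mg/L.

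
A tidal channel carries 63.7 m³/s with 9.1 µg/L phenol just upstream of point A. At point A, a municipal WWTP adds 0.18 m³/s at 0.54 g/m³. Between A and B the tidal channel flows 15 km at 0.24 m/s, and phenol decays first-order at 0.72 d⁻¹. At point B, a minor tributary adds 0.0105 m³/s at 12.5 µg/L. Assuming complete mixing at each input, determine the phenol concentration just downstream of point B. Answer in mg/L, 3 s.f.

0.00630 mg/L

9.1 µg/L = 0.0091 mg/L.
After input A: C = (63.7·0.0091 + 0.18·0.54) / 63.88 = 0.0106 mg/L.
Over the 15 km reach to input B (t = 6.25e+04 s = 0.7234 d), decay gives C = 0.0106·exp(−0.72·0.7234) = 0.006294 mg/L.
12.5 µg/L = 0.0125 mg/L.
After input B: C = (63.88·0.006294 + 0.0105·0.0125) / 63.89 = 0.006295 mg/L.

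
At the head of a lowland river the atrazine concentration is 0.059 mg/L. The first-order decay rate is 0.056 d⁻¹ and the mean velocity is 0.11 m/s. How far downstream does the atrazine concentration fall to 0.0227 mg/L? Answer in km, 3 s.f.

From C = C₀·e^(−kt), t = ln(C₀/C)/k = ln(0.059/0.0227)/0.056 = 0.9552/0.056 = 17.06 d.
Distance = v·t = 0.11 m/s × 1.474e+06 s = 1.621e+05 m = 162.1 km.

162 km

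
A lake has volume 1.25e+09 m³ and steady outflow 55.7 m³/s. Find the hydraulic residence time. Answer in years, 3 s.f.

Q = 55.7 m³/s × 3.156e+07 s/yr = 1.758e+09 m³/yr.
Hydraulic residence time τ = V/Q = 1.25e+09/1.758e+09 = 0.7111 yr.

0.711 yr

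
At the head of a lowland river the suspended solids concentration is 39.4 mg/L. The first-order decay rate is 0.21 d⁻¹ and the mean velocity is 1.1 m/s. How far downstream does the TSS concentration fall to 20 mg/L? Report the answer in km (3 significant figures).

From C = C₀·e^(−kt), t = ln(C₀/C)/k = ln(39.4/20)/0.21 = 0.678/0.21 = 3.229 d.
Distance = v·t = 1.1 m/s × 2.79e+05 s = 3.069e+05 m = 306.9 km.

307 km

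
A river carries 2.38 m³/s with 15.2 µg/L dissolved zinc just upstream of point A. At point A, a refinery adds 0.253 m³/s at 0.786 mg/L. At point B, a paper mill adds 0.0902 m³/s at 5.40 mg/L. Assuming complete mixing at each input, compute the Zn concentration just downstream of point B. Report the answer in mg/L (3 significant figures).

0.265 mg/L

15.2 µg/L = 0.0152 mg/L.
After input A: C = (2.38·0.0152 + 0.253·0.786) / 2.633 = 0.08926 mg/L.
After input B: C = (2.633·0.08926 + 0.0902·5.4) / 2.723 = 0.2652 mg/L.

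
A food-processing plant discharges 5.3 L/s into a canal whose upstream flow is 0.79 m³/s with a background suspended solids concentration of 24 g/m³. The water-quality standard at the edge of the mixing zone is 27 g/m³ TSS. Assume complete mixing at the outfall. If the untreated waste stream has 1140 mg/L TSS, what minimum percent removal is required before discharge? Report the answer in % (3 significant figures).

5.3 L/s = 0.0053 m³/s.
Mass balance: 27·0.7953 = 0.0053·Cₑ + 0.79·24.
Cₑ = (21.47 − 18.96) / 0.0053 = 474.2 mg/L.
Required removal = 1 − 474.2/1140 = 58.41 %.

58.4 %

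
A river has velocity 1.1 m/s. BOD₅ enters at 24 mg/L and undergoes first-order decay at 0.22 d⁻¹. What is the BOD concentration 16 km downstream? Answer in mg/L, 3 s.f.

23.1 mg/L

Travel time t = 16 km / 1.1 m/s = 1.6e+04/1.1 = 1.455e+04 s = 0.1684 d.
First-order decay: C = 24·exp(−0.22·0.1684) = 24·0.9636 = 23.13 mg/L.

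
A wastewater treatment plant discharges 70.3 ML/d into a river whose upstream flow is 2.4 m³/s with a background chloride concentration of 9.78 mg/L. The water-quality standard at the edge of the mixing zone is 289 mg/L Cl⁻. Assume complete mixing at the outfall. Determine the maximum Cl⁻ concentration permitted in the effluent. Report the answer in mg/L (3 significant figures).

70.3 ML/d = 0.8137 m³/s.
Mass balance: 289·3.214 = 0.8137·Cₑ + 2.4·9.78.
Cₑ = (928.7 − 23.47) / 0.8137 = 1113 mg/L.

1110 mg/L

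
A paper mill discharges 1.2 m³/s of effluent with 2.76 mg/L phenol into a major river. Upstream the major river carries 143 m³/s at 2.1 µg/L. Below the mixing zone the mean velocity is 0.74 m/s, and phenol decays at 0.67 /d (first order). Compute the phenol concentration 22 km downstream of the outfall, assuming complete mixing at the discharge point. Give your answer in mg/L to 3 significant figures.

2.1 µg/L = 0.0021 mg/L.
After complete mixing, C₀ = (1.2·2.76 + 143·0.0021) / 144.2 = 0.02505 mg/L.
Travel time t = 2.2e+04 m / 0.74 m/s = 2.973e+04 s = 0.3441 d.
C = 0.02505·exp(−0.67·0.3441) = 0.02505·0.7941 = 0.01989 mg/L.

0.0199 mg/L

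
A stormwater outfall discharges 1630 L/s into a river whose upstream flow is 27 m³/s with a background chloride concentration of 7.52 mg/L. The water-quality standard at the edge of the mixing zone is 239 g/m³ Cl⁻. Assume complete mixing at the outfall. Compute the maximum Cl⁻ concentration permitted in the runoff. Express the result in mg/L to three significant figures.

4070 mg/L

1630 L/s = 1.63 m³/s.
Mass balance: 239·28.63 = 1.63·Cₑ + 27·7.52.
Cₑ = (6843 − 203) / 1.63 = 4073 mg/L.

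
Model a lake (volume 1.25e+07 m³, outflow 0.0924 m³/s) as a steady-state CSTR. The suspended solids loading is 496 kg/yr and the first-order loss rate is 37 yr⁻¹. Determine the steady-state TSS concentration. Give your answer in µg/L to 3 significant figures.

Outflow Q = 0.0924 m³/s × 3.156e+07 s/yr = 2.916e+06 m³/yr.
Steady-state CSTR mass balance: W = Q·C + k·V·C, so C = W/(Q + kV).
Q + kV = 2.916e+06 + 37·1.25e+07 = 4.654e+08 m³/yr.
C = 496/4.654e+08 = 1.066e-06 kg/m³ = 0.001066 mg/L = 1.066 µg/L.

1.07 µg/L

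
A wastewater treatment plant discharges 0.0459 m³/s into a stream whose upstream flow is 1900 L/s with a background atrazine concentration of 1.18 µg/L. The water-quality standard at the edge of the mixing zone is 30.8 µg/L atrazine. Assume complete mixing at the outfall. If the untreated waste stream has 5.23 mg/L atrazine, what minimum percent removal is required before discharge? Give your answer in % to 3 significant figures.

76.0 %

1900 L/s = 1.9 m³/s.
1.18 µg/L = 0.00118 mg/L.
30.8 µg/L = 0.0308 mg/L.
Mass balance: 0.0308·1.946 = 0.0459·Cₑ + 1.9·0.00118.
Cₑ = (0.05993 − 0.002242) / 0.0459 = 1.257 mg/L.
Required removal = 1 − 1.257/5.23 = 75.97 %.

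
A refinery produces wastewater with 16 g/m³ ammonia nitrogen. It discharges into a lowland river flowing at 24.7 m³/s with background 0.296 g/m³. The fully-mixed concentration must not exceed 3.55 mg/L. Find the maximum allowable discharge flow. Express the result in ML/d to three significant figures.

Mass balance at complete mixing: C_std·(Q_w + Q_r) = Q_w·C_e + Q_r·C_b.
Rearranging, Q_w = Q_r·(C_std − C_b)/(C_e − C_std) = 24.7·(3.55 − 0.296) / (16 − 3.55) = 6.456 m³/s.
= 557.8 ML/d.

558 ML/d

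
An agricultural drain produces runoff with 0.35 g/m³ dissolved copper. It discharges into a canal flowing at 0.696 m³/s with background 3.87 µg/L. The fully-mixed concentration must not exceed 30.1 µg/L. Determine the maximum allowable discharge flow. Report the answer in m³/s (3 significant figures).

3.87 µg/L = 0.00387 mg/L.
30.1 µg/L = 0.0301 mg/L.
Mass balance at complete mixing: C_std·(Q_w + Q_r) = Q_w·C_e + Q_r·C_b.
Rearranging, Q_w = Q_r·(C_std − C_b)/(C_e − C_std) = 0.696·(0.0301 − 0.00387) / (0.35 − 0.0301) = 0.05707 m³/s.

0.0571 m³/s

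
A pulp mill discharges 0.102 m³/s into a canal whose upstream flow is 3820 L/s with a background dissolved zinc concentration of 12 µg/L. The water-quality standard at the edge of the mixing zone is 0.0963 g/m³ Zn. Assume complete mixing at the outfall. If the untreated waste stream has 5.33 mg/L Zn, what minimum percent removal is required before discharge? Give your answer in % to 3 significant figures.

39.0 %

3820 L/s = 3.82 m³/s.
12 µg/L = 0.012 mg/L.
Mass balance: 0.0963·3.922 = 0.102·Cₑ + 3.82·0.012.
Cₑ = (0.3777 − 0.04584) / 0.102 = 3.253 mg/L.
Required removal = 1 − 3.253/5.33 = 38.96 %.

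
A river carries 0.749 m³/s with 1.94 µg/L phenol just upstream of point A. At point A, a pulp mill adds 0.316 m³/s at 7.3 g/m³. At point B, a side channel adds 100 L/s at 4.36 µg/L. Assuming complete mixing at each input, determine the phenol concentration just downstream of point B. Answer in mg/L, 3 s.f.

1.94 µg/L = 0.00194 mg/L.
After input A: C = (0.749·0.00194 + 0.316·7.3) / 1.065 = 2.167 mg/L.
100 L/s = 0.1 m³/s.
4.36 µg/L = 0.00436 mg/L.
After input B: C = (1.065·2.167 + 0.1·0.00436) / 1.165 = 1.982 mg/L.

1.98 mg/L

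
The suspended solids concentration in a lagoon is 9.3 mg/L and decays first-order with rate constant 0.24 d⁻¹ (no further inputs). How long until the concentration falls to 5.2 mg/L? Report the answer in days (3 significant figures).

t = ln(C₀/C)/k = ln(9.3/5.2)/0.24 = 0.5814/0.24 = 2.422 d.

2.42 d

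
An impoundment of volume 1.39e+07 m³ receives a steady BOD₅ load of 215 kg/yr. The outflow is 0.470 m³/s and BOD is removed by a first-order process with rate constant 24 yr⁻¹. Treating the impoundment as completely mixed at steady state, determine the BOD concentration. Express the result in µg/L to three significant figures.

Outflow Q = 0.470 m³/s × 3.156e+07 s/yr = 1.483e+07 m³/yr.
Steady-state CSTR mass balance: W = Q·C + k·V·C, so C = W/(Q + kV).
Q + kV = 1.483e+07 + 24·1.39e+07 = 3.484e+08 m³/yr.
C = 215/3.484e+08 = 6.17e-07 kg/m³ = 0.000617 mg/L = 0.617 µg/L.

0.617 µg/L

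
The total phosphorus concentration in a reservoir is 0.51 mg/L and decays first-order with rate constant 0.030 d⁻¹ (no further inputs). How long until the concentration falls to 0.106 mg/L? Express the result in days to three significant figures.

52.4 d

t = ln(C₀/C)/k = ln(0.51/0.106)/0.030 = 1.571/0.030 = 52.37 d.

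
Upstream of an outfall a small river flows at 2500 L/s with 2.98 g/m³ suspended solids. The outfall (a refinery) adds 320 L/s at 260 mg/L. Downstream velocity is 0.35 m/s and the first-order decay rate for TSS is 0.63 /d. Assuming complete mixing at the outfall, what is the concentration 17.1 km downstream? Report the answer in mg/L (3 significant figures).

320 L/s = 0.32 m³/s.
2500 L/s = 2.5 m³/s.
After complete mixing, C₀ = (0.32·260 + 2.5·2.98) / 2.82 = 32.15 mg/L.
Travel time t = 1.71e+04 m / 0.35 m/s = 4.886e+04 s = 0.5655 d.
C = 32.15·exp(−0.63·0.5655) = 32.15·0.7003 = 22.51 mg/L.

22.5 mg/L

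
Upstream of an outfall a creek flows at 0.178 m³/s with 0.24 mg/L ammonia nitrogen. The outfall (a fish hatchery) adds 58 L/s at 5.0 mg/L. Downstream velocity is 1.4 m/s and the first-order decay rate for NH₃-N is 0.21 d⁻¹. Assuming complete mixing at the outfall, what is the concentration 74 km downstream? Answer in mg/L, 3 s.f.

58 L/s = 0.058 m³/s.
After complete mixing, C₀ = (0.058·5 + 0.178·0.24) / 0.236 = 1.41 mg/L.
Travel time t = 7.4e+04 m / 1.4 m/s = 5.286e+04 s = 0.6118 d.
C = 1.41·exp(−0.21·0.6118) = 1.41·0.8794 = 1.24 mg/L.

1.24 mg/L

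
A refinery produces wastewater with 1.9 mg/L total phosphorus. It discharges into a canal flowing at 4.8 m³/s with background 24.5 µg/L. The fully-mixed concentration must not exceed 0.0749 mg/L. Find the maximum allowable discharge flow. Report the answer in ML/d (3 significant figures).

24.5 µg/L = 0.0245 mg/L.
Mass balance at complete mixing: C_std·(Q_w + Q_r) = Q_w·C_e + Q_r·C_b.
Rearranging, Q_w = Q_r·(C_std − C_b)/(C_e − C_std) = 4.8·(0.0749 − 0.0245) / (1.9 − 0.0749) = 0.1326 m³/s.
= 11.45 ML/d.

11.5 ML/d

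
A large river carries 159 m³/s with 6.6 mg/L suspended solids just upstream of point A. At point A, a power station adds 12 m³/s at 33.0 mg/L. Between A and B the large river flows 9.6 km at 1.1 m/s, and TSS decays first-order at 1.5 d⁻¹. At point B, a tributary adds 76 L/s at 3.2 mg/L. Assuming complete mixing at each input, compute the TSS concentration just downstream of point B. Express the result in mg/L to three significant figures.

After input A: C = (159·6.6 + 12·33) / 171 = 8.453 mg/L.
Over the 9.6 km reach to input B (t = 8727 s = 0.101 d), decay gives C = 8.453·exp(−1.5·0.101) = 7.264 mg/L.
76 L/s = 0.076 m³/s.
After input B: C = (171·7.264 + 0.076·3.2) / 171.1 = 7.262 mg/L.

7.26 mg/L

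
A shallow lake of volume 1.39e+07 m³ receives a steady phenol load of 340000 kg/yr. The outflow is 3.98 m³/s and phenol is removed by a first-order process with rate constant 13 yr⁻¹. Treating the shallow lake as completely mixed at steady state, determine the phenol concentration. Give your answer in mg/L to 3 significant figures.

Outflow Q = 3.98 m³/s × 3.156e+07 s/yr = 1.256e+08 m³/yr.
Steady-state CSTR mass balance: W = Q·C + k·V·C, so C = W/(Q + kV).
Q + kV = 1.256e+08 + 13·1.39e+07 = 3.063e+08 m³/yr.
C = 340000/3.063e+08 = 0.00111 kg/m³ = 1.11 mg/L.

1.11 mg/L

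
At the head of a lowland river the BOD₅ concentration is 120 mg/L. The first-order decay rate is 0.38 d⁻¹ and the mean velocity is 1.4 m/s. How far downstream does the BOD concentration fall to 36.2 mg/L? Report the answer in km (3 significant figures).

381 km

From C = C₀·e^(−kt), t = ln(C₀/C)/k = ln(120/36.2)/0.38 = 1.198/0.38 = 3.154 d.
Distance = v·t = 1.4 m/s × 2.725e+05 s = 3.815e+05 m = 381.5 km.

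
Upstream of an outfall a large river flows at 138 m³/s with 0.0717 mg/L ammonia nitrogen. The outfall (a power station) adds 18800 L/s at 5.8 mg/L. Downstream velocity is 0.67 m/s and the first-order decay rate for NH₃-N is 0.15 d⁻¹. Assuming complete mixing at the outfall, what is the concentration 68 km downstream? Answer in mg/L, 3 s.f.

0.636 mg/L

18800 L/s = 18.8 m³/s.
After complete mixing, C₀ = (18.8·5.8 + 138·0.0717) / 156.8 = 0.7585 mg/L.
Travel time t = 6.8e+04 m / 0.67 m/s = 1.015e+05 s = 1.175 d.
C = 0.7585·exp(−0.15·1.175) = 0.7585·0.8384 = 0.636 mg/L.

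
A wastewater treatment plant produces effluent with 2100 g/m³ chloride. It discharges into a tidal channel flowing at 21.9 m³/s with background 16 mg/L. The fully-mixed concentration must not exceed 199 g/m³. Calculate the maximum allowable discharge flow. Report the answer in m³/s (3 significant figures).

2.11 m³/s

Mass balance at complete mixing: C_std·(Q_w + Q_r) = Q_w·C_e + Q_r·C_b.
Rearranging, Q_w = Q_r·(C_std − C_b)/(C_e − C_std) = 21.9·(199 − 16) / (2100 − 199) = 2.108 m³/s.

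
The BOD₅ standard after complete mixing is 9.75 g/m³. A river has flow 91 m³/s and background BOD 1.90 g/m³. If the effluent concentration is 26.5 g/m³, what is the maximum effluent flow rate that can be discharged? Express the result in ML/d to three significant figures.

3680 ML/d

Mass balance at complete mixing: C_std·(Q_w + Q_r) = Q_w·C_e + Q_r·C_b.
Rearranging, Q_w = Q_r·(C_std − C_b)/(C_e − C_std) = 91·(9.75 − 1.9) / (26.5 − 9.75) = 42.65 m³/s.
= 3685 ML/d.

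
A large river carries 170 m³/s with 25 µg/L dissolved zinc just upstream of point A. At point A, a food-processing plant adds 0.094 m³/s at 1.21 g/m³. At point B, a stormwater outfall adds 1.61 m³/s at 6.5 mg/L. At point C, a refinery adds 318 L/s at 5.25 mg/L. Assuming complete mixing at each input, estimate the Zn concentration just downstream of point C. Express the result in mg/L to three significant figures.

0.0959 mg/L

25 µg/L = 0.025 mg/L.
After input A: C = (170·0.025 + 0.094·1.21) / 170.1 = 0.02565 mg/L.
After input B: C = (170.1·0.02565 + 1.61·6.5) / 171.7 = 0.08636 mg/L.
318 L/s = 0.318 m³/s.
After input C: C = (171.7·0.08636 + 0.318·5.25) / 172 = 0.09591 mg/L.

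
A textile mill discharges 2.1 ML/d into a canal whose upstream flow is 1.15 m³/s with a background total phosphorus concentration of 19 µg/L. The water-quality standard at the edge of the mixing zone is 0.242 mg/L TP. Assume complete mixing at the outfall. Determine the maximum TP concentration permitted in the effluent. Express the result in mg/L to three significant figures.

10.8 mg/L

2.1 ML/d = 0.02431 m³/s.
19 µg/L = 0.019 mg/L.
Mass balance: 0.242·1.174 = 0.02431·Cₑ + 1.15·0.019.
Cₑ = (0.2842 − 0.02185) / 0.02431 = 10.79 mg/L.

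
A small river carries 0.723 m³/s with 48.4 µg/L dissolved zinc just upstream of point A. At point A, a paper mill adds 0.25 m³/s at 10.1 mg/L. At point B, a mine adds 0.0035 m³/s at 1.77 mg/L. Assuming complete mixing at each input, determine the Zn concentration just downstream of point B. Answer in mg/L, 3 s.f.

48.4 µg/L = 0.0484 mg/L.
After input A: C = (0.723·0.0484 + 0.25·10.1) / 0.973 = 2.631 mg/L.
After input B: C = (0.973·2.631 + 0.0035·1.77) / 0.9765 = 2.628 mg/L.

2.63 mg/L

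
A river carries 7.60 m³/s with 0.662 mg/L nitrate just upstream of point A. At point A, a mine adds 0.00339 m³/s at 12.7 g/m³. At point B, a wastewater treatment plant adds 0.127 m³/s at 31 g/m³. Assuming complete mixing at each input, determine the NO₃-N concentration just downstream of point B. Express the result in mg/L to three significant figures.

After input A: C = (7.6·0.662 + 0.00339·12.7) / 7.603 = 0.6674 mg/L.
After input B: C = (7.603·0.6674 + 0.127·31) / 7.73 = 1.166 mg/L.

1.17 mg/L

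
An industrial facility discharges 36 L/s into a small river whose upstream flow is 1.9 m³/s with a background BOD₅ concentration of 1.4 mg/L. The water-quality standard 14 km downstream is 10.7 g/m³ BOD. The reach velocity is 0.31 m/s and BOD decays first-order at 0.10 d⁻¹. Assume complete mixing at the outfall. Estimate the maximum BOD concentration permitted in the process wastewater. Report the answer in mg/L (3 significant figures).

36 L/s = 0.036 m³/s.
Travel time to the compliance point: t = 1.4e+04/0.31 = 4.516e+04 s = 0.5227 d; decay factor exp(−0.10·0.5227) = 0.9491.
So the concentration just after mixing may be at most 10.7/0.9491 = 11.27 mg/L.
Mass balance: 11.27·1.936 = 0.036·Cₑ + 1.9·1.4.
Cₑ = (21.83 − 2.66) / 0.036 = 532.4 mg/L.

532 mg/L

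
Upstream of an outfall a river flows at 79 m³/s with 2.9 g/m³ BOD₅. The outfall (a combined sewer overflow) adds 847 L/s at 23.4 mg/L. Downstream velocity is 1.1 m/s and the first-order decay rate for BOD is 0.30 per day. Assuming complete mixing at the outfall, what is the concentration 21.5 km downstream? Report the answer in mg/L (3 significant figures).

2.91 mg/L

847 L/s = 0.847 m³/s.
After complete mixing, C₀ = (0.847·23.4 + 79·2.9) / 79.85 = 3.117 mg/L.
Travel time t = 2.15e+04 m / 1.1 m/s = 1.955e+04 s = 0.2262 d.
C = 3.117·exp(−0.30·0.2262) = 3.117·0.9344 = 2.913 mg/L.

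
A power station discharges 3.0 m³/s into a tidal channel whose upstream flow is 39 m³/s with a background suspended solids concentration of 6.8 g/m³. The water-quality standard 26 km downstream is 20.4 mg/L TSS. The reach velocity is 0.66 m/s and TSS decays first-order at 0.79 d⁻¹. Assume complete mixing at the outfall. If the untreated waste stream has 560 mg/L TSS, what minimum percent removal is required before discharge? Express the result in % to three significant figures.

Travel time to the compliance point: t = 2.6e+04/0.66 = 3.939e+04 s = 0.4559 d; decay factor exp(−0.79·0.4559) = 0.6975.
So the concentration just after mixing may be at most 20.4/0.6975 = 29.25 mg/L.
Mass balance: 29.25·42 = 3·Cₑ + 39·6.8.
Cₑ = (1228 − 265.2) / 3 = 321 mg/L.
Required removal = 1 − 321/560 = 42.67 %.

42.7 %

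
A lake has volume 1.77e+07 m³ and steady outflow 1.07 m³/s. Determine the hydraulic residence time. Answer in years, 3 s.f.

Q = 1.07 m³/s × 3.156e+07 s/yr = 3.377e+07 m³/yr.
Hydraulic residence time τ = V/Q = 1.77e+07/3.377e+07 = 0.5242 yr.

0.524 yr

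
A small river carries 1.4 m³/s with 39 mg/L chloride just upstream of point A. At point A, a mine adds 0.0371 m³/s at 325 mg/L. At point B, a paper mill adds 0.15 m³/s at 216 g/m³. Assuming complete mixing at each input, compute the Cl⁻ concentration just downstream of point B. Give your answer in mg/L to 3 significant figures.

After input A: C = (1.4·39 + 0.0371·325) / 1.437 = 46.38 mg/L.
After input B: C = (1.437·46.38 + 0.15·216) / 1.587 = 62.41 mg/L.

62.4 mg/L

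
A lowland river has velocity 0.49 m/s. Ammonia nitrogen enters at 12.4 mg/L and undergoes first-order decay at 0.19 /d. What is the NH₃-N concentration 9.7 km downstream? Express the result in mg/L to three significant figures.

Travel time t = 9.7 km / 0.49 m/s = 9700/0.49 = 1.98e+04 s = 0.2291 d.
First-order decay: C = 12.4·exp(−0.19·0.2291) = 12.4·0.9574 = 11.87 mg/L.

11.9 mg/L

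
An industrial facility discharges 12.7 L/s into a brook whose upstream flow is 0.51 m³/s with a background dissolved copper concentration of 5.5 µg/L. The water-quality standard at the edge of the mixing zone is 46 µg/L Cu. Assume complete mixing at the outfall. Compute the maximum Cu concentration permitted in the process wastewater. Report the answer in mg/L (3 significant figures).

12.7 L/s = 0.0127 m³/s.
5.5 µg/L = 0.0055 mg/L.
46 µg/L = 0.046 mg/L.
Mass balance: 0.046·0.5227 = 0.0127·Cₑ + 0.51·0.0055.
Cₑ = (0.02404 − 0.002805) / 0.0127 = 1.672 mg/L.

1.67 mg/L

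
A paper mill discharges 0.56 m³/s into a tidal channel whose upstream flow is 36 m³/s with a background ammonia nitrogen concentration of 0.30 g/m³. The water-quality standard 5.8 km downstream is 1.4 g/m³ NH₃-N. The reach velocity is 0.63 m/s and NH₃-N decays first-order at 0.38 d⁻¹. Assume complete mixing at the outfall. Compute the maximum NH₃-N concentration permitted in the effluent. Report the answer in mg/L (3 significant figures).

Travel time to the compliance point: t = 5800/0.63 = 9206 s = 0.1066 d; decay factor exp(−0.38·0.1066) = 0.9603.
So the concentration just after mixing may be at most 1.4/0.9603 = 1.458 mg/L.
Mass balance: 1.458·36.56 = 0.56·Cₑ + 36·0.3.
Cₑ = (53.3 − 10.8) / 0.56 = 75.89 mg/L.

75.9 mg/L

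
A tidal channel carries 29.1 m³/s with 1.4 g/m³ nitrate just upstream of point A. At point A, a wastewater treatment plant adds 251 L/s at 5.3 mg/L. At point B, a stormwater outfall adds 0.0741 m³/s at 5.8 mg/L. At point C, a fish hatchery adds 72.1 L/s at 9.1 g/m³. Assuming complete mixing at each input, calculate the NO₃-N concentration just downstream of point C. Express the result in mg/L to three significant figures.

1.46 mg/L

251 L/s = 0.251 m³/s.
After input A: C = (29.1·1.4 + 0.251·5.3) / 29.35 = 1.433 mg/L.
After input B: C = (29.35·1.433 + 0.0741·5.8) / 29.43 = 1.444 mg/L.
72.1 L/s = 0.0721 m³/s.
After input C: C = (29.43·1.444 + 0.0721·9.1) / 29.5 = 1.463 mg/L.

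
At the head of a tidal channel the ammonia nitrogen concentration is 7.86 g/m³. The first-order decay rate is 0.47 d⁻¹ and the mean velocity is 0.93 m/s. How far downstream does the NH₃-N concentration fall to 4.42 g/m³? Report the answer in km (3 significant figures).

98.4 km

From C = C₀·e^(−kt), t = ln(C₀/C)/k = ln(7.86/4.42)/0.47 = 0.5756/0.47 = 1.225 d.
Distance = v·t = 0.93 m/s × 1.058e+05 s = 9.841e+04 m = 98.41 km.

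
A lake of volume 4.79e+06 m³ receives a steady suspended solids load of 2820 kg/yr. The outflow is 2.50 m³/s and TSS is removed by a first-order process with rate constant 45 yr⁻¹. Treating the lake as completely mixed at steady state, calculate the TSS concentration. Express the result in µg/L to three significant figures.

Outflow Q = 2.50 m³/s × 3.156e+07 s/yr = 7.889e+07 m³/yr.
Steady-state CSTR mass balance: W = Q·C + k·V·C, so C = W/(Q + kV).
Q + kV = 7.889e+07 + 45·4.79e+06 = 2.944e+08 m³/yr.
C = 2820/2.944e+08 = 9.577e-06 kg/m³ = 0.009577 mg/L = 9.577 µg/L.

9.58 µg/L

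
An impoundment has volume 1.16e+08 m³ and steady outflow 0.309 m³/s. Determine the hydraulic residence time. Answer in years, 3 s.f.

11.9 yr

Q = 0.309 m³/s × 3.156e+07 s/yr = 9.751e+06 m³/yr.
Hydraulic residence time τ = V/Q = 1.16e+08/9.751e+06 = 11.9 yr.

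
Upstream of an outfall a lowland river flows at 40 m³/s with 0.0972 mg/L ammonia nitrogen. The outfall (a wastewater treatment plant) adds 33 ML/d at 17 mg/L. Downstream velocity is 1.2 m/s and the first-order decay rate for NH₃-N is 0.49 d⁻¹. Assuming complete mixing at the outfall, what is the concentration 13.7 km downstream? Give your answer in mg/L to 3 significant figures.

0.241 mg/L

33 ML/d = 0.3819 m³/s.
After complete mixing, C₀ = (0.3819·17 + 40·0.0972) / 40.38 = 0.2571 mg/L.
Travel time t = 1.37e+04 m / 1.2 m/s = 1.142e+04 s = 0.1321 d.
C = 0.2571·exp(−0.49·0.1321) = 0.2571·0.9373 = 0.241 mg/L.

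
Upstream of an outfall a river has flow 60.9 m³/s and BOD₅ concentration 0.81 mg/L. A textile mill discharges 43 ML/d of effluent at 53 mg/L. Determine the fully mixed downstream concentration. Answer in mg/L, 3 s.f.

43 ML/d = 0.4977 m³/s.
Flow-weighted mixing gives C = (0.4977·53 + 60.9·0.81) / (0.4977 + 60.9) = 75.71/61.4 = 1.233 mg/L.

1.23 mg/L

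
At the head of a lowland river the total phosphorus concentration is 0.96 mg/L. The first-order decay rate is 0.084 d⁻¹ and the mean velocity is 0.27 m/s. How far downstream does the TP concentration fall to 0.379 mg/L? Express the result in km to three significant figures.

From C = C₀·e^(−kt), t = ln(C₀/C)/k = ln(0.96/0.379)/0.084 = 0.9294/0.084 = 11.06 d.
Distance = v·t = 0.27 m/s × 9.56e+05 s = 2.581e+05 m = 258.1 km.

258 km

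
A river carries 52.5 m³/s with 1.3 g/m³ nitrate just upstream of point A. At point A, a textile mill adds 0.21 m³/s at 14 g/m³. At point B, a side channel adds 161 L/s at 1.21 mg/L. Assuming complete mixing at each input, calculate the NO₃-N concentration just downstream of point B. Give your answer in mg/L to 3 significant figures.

1.35 mg/L

After input A: C = (52.5·1.3 + 0.21·14) / 52.71 = 1.351 mg/L.
161 L/s = 0.161 m³/s.
After input B: C = (52.71·1.351 + 0.161·1.21) / 52.87 = 1.35 mg/L.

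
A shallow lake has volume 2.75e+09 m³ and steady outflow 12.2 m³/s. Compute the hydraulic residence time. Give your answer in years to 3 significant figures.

7.14 yr

Q = 12.2 m³/s × 3.156e+07 s/yr = 3.85e+08 m³/yr.
Hydraulic residence time τ = V/Q = 2.75e+09/3.85e+08 = 7.143 yr.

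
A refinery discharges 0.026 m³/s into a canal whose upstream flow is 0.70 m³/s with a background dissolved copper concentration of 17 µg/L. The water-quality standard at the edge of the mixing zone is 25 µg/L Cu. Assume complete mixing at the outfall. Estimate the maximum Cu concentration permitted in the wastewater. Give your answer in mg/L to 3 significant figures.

17 µg/L = 0.017 mg/L.
25 µg/L = 0.025 mg/L.
Mass balance: 0.025·0.726 = 0.026·Cₑ + 0.7·0.017.
Cₑ = (0.01815 − 0.0119) / 0.026 = 0.2404 mg/L.

0.240 mg/L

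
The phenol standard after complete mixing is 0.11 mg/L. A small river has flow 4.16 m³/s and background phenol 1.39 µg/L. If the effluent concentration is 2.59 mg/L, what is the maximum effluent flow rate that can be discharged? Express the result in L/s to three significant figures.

182 L/s

1.39 µg/L = 0.00139 mg/L.
Mass balance at complete mixing: C_std·(Q_w + Q_r) = Q_w·C_e + Q_r·C_b.
Rearranging, Q_w = Q_r·(C_std − C_b)/(C_e − C_std) = 4.16·(0.11 − 0.00139) / (2.59 − 0.11) = 0.1822 m³/s.
= 182.2 L/s.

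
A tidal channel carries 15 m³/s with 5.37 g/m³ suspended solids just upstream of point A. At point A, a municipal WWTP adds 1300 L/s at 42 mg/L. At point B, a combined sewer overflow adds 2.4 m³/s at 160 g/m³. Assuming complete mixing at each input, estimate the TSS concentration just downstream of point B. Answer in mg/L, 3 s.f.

27.8 mg/L

1300 L/s = 1.3 m³/s.
After input A: C = (15·5.37 + 1.3·42) / 16.3 = 8.291 mg/L.
After input B: C = (16.3·8.291 + 2.4·160) / 18.7 = 27.76 mg/L.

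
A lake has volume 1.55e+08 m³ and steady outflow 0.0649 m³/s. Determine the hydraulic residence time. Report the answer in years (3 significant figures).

Q = 0.0649 m³/s × 3.156e+07 s/yr = 2.048e+06 m³/yr.
Hydraulic residence time τ = V/Q = 1.55e+08/2.048e+06 = 75.68 yr.

75.7 yr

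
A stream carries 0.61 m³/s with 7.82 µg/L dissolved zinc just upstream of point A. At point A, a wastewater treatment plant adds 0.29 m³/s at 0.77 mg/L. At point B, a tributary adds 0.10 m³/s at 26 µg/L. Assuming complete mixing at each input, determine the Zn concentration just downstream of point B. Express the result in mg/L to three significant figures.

0.231 mg/L

7.82 µg/L = 0.00782 mg/L.
After input A: C = (0.61·0.00782 + 0.29·0.77) / 0.9 = 0.2534 mg/L.
26 µg/L = 0.026 mg/L.
After input B: C = (0.9·0.2534 + 0.1·0.026) / 1 = 0.2307 mg/L.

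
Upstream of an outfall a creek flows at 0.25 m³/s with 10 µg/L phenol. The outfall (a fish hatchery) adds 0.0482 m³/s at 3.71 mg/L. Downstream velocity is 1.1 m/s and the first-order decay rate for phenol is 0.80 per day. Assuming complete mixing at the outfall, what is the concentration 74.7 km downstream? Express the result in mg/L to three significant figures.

10 µg/L = 0.01 mg/L.
After complete mixing, C₀ = (0.0482·3.71 + 0.25·0.01) / 0.2982 = 0.6081 mg/L.
Travel time t = 7.47e+04 m / 1.1 m/s = 6.791e+04 s = 0.786 d.
C = 0.6081·exp(−0.80·0.786) = 0.6081·0.5332 = 0.3242 mg/L.

0.324 mg/L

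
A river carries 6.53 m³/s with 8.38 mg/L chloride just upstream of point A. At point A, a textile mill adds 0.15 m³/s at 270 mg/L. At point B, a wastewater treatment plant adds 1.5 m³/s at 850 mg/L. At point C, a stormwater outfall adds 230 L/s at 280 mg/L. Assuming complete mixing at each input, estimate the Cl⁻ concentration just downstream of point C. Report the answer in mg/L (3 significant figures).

171 mg/L

After input A: C = (6.53·8.38 + 0.15·270) / 6.68 = 14.25 mg/L.
After input B: C = (6.68·14.25 + 1.5·850) / 8.18 = 167.5 mg/L.
230 L/s = 0.23 m³/s.
After input C: C = (8.18·167.5 + 0.23·280) / 8.41 = 170.6 mg/L.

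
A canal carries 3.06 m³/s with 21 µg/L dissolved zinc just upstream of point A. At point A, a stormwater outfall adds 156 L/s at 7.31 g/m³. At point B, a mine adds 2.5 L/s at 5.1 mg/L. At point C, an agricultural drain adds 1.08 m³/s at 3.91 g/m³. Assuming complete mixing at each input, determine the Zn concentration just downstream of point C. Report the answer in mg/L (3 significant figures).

1.27 mg/L

21 µg/L = 0.021 mg/L.
156 L/s = 0.156 m³/s.
After input A: C = (3.06·0.021 + 0.156·7.31) / 3.216 = 0.3746 mg/L.
2.5 L/s = 0.0025 m³/s.
After input B: C = (3.216·0.3746 + 0.0025·5.1) / 3.219 = 0.3782 mg/L.
After input C: C = (3.219·0.3782 + 1.08·3.91) / 4.299 = 1.266 mg/L.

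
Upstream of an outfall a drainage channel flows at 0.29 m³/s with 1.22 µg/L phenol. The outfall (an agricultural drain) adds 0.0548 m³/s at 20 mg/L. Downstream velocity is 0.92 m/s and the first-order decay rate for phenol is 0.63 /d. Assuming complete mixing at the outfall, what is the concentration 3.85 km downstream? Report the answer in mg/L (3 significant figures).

1.22 µg/L = 0.00122 mg/L.
After complete mixing, C₀ = (0.0548·20 + 0.29·0.00122) / 0.3448 = 3.18 mg/L.
Travel time t = 3850 m / 0.92 m/s = 4185 s = 0.04843 d.
C = 3.18·exp(−0.63·0.04843) = 3.18·0.9699 = 3.084 mg/L.

3.08 mg/L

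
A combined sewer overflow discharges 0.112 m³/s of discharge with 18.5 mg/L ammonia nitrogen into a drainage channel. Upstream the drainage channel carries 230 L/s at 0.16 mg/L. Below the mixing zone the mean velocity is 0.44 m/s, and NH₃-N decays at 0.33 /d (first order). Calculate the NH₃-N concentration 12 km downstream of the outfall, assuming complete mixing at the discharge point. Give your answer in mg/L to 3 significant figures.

5.56 mg/L

230 L/s = 0.23 m³/s.
After complete mixing, C₀ = (0.112·18.5 + 0.23·0.16) / 0.342 = 6.166 mg/L.
Travel time t = 1.2e+04 m / 0.44 m/s = 2.727e+04 s = 0.3157 d.
C = 6.166·exp(−0.33·0.3157) = 6.166·0.9011 = 5.556 mg/L.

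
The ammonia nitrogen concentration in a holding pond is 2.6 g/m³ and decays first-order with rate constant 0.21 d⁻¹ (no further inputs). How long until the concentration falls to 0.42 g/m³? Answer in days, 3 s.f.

8.68 d

t = ln(C₀/C)/k = ln(2.6/0.42)/0.21 = 1.823/0.21 = 8.681 d.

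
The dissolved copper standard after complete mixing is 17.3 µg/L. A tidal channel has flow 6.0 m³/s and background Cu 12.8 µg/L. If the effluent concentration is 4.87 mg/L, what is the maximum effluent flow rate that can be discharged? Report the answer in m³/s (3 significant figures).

0.00556 m³/s

12.8 µg/L = 0.0128 mg/L.
17.3 µg/L = 0.0173 mg/L.
Mass balance at complete mixing: C_std·(Q_w + Q_r) = Q_w·C_e + Q_r·C_b.
Rearranging, Q_w = Q_r·(C_std − C_b)/(C_e − C_std) = 6.0·(0.0173 − 0.0128) / (4.87 − 0.0173) = 0.005564 m³/s.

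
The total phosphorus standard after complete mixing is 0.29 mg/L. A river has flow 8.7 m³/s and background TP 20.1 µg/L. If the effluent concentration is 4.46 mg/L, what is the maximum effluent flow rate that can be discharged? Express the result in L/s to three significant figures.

20.1 µg/L = 0.0201 mg/L.
Mass balance at complete mixing: C_std·(Q_w + Q_r) = Q_w·C_e + Q_r·C_b.
Rearranging, Q_w = Q_r·(C_std − C_b)/(C_e − C_std) = 8.7·(0.29 − 0.0201) / (4.46 − 0.29) = 0.5631 m³/s.
= 563.1 L/s.

563 L/s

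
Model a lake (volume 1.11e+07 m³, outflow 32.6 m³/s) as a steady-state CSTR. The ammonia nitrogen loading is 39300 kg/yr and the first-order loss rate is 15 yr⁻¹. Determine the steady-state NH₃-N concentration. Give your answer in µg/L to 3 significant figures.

32.9 µg/L

Outflow Q = 32.6 m³/s × 3.156e+07 s/yr = 1.029e+09 m³/yr.
Steady-state CSTR mass balance: W = Q·C + k·V·C, so C = W/(Q + kV).
Q + kV = 1.029e+09 + 15·1.11e+07 = 1.195e+09 m³/yr.
C = 39300/1.195e+09 = 3.288e-05 kg/m³ = 0.03288 mg/L = 32.88 µg/L.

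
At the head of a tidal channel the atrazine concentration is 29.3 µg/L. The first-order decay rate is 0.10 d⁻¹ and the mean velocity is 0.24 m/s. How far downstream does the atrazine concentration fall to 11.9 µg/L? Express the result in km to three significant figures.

187 km

From C = C₀·e^(−kt), t = ln(C₀/C)/k = ln(29.3/11.9)/0.10 = 0.901/0.10 = 9.01 d.
Distance = v·t = 0.24 m/s × 7.785e+05 s = 1.868e+05 m = 186.8 km.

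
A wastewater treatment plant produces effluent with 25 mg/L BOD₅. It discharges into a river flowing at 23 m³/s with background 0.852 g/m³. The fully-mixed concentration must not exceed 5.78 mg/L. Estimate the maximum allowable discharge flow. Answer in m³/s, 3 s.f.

Mass balance at complete mixing: C_std·(Q_w + Q_r) = Q_w·C_e + Q_r·C_b.
Rearranging, Q_w = Q_r·(C_std − C_b)/(C_e − C_std) = 23·(5.78 − 0.852) / (25 − 5.78) = 5.897 m³/s.

5.90 m³/s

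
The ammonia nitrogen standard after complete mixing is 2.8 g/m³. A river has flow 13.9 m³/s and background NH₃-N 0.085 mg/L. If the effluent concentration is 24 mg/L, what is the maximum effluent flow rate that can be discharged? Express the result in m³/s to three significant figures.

1.78 m³/s

Mass balance at complete mixing: C_std·(Q_w + Q_r) = Q_w·C_e + Q_r·C_b.
Rearranging, Q_w = Q_r·(C_std − C_b)/(C_e − C_std) = 13.9·(2.8 − 0.085) / (24 − 2.8) = 1.78 m³/s.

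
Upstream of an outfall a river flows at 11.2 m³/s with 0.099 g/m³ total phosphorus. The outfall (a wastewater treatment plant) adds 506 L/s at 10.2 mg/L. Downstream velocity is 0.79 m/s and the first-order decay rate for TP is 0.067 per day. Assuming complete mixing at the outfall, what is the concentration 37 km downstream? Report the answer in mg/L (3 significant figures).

0.517 mg/L

506 L/s = 0.506 m³/s.
After complete mixing, C₀ = (0.506·10.2 + 11.2·0.099) / 11.71 = 0.5356 mg/L.
Travel time t = 3.7e+04 m / 0.79 m/s = 4.684e+04 s = 0.5421 d.
C = 0.5356·exp(−0.067·0.5421) = 0.5356·0.9643 = 0.5165 mg/L.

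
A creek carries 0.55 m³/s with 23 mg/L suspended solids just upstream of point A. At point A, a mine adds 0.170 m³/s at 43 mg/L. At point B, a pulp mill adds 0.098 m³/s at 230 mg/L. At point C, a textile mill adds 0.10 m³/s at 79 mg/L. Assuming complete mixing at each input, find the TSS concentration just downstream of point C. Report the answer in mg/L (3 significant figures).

After input A: C = (0.55·23 + 0.17·43) / 0.72 = 27.72 mg/L.
After input B: C = (0.72·27.72 + 0.098·230) / 0.818 = 51.96 mg/L.
After input C: C = (0.818·51.96 + 0.1·79) / 0.918 = 54.9 mg/L.

54.9 mg/L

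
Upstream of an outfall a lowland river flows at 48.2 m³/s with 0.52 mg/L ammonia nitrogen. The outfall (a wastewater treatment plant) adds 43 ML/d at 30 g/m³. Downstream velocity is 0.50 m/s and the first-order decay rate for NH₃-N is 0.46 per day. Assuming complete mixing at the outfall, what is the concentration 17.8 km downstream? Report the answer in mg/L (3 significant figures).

43 ML/d = 0.4977 m³/s.
After complete mixing, C₀ = (0.4977·30 + 48.2·0.52) / 48.7 = 0.8213 mg/L.
Travel time t = 1.78e+04 m / 0.50 m/s = 3.56e+04 s = 0.412 d.
C = 0.8213·exp(−0.46·0.412) = 0.8213·0.8273 = 0.6795 mg/L.

0.679 mg/L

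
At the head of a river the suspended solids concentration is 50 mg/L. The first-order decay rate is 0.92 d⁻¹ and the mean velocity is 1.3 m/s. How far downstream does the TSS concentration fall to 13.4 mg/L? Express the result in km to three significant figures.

From C = C₀·e^(−kt), t = ln(C₀/C)/k = ln(50/13.4)/0.92 = 1.317/0.92 = 1.431 d.
Distance = v·t = 1.3 m/s × 1.237e+05 s = 1.608e+05 m = 160.8 km.

161 km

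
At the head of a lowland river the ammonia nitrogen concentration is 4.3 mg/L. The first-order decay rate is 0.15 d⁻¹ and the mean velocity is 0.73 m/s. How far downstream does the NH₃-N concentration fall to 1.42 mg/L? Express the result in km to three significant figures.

466 km

From C = C₀·e^(−kt), t = ln(C₀/C)/k = ln(4.3/1.42)/0.15 = 1.108/0.15 = 7.386 d.
Distance = v·t = 0.73 m/s × 6.382e+05 s = 4.659e+05 m = 465.9 km.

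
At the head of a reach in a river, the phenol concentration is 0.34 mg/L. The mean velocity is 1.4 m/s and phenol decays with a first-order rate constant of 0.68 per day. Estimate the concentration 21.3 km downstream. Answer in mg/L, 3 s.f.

Travel time t = 21.3 km / 1.4 m/s = 2.13e+04/1.4 = 1.521e+04 s = 0.1761 d.
First-order decay: C = 0.34·exp(−0.68·0.1761) = 0.34·0.8871 = 0.3016 mg/L.

0.302 mg/L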